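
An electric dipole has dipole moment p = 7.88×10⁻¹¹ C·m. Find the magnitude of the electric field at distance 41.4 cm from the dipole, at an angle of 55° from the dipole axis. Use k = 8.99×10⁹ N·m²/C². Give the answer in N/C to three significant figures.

E ≈ 14.1 N/C

At angle θ the dipole field magnitude is E = (kp/r³)·√(1 + 3cos²θ).
kp/r³ = (8.99×10⁹)(7.88×10⁻¹¹) / (0.414)³ = 9.984 N/C.
√(1 + 3cos²55°) = √(1 + 3·0.3290) = √1.9870 ≈ 1.4096.
E ≈ 9.984 × 1.410 = 14.07 N/C.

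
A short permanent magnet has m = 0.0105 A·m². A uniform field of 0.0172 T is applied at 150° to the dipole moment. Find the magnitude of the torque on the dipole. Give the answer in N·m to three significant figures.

Torque on a magnetic dipole: τ = mB sinθ.
τ = (0.0105)(0.0172)·sin150° = 9.030×10⁻⁵ N·m.

τ ≈ 9.03×10⁻⁵ N·m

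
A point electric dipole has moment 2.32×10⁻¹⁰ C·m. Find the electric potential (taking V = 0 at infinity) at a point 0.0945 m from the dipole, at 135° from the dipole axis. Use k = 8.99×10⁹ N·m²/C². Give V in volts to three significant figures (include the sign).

V ≈ -165 V

The dipole potential is V = kp cosθ / r².
V = (8.99×10⁹)(2.32×10⁻¹⁰)·cos135° / (0.0945)² = -165.1 V.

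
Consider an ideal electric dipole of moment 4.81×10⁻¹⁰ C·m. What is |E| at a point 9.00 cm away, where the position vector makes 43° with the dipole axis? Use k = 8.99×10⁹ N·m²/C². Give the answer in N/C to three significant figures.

At angle θ the dipole field magnitude is E = (kp/r³)·√(1 + 3cos²θ).
kp/r³ = (8.99×10⁹)(4.81×10⁻¹⁰) / (0.0900)³ = 5932 N/C.
√(1 + 3cos²43°) = √(1 + 3·0.5349) = √2.6046 ≈ 1.6139.
E ≈ 5932 × 1.614 = 9573 N/C.

E ≈ 9570 N/C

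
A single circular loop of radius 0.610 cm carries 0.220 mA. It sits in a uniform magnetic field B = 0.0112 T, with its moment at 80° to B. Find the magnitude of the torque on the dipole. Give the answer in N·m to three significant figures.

τ ≈ 2.84×10⁻¹⁰ N·m

Magnetic moment m = IA = Iπa² = (2.20×10⁻⁴)·π·(0.00610)² = 2.572×10⁻⁸ A·m².
Torque on a magnetic dipole: τ = mB sinθ.
τ = (2.572×10⁻⁸)(0.0112)·sin80° = 2.837×10⁻¹⁰ N·m.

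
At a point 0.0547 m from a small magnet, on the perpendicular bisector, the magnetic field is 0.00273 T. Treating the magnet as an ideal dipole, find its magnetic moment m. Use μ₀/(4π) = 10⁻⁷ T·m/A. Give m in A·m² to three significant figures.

In the equatorial plane B = (μ₀/4π)·m/r³, so m = Br³·4π/(μ₀).
m = (0.00273)·(0.0547)³ / (10⁻⁷) = 4.468 A·m².

m ≈ 4.47 A·m²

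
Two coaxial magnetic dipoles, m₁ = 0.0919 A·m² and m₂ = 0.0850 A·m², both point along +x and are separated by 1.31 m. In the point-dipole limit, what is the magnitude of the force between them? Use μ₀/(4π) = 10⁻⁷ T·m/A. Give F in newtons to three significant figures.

F ≈ 1.59×10⁻⁹ N

On-axis B of dipole 1: B = (μ₀/4π)·2m₁/r³. Force on dipole 2: F = m₂·dB/dr.
dB/dr = −(μ₀/4π)·6m₁/r⁴, so |F| = (μ₀/4π)·6m₁m₂/r⁴.
F = 6(10⁻⁷)(0.0919)(0.0850)/(1.31)⁴ = 1.591×10⁻⁹ N.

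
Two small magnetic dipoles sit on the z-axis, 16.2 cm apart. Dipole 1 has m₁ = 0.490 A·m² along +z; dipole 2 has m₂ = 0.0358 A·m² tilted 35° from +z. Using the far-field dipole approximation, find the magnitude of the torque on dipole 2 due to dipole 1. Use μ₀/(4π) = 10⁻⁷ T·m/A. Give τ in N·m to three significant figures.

τ ≈ 4.73×10⁻⁷ N·m

Dipole B is on the axis of dipole A, so B₁ there is axial: B₁ = (μ₀/4π)·2m₁/r³ along +z.
B₁ = 2(10⁻⁷)(0.490)/(0.162)³ = 2.305×10⁻⁵ T.
τ = m₂ B₁ sinθ.
τ = (0.0358)(2.305×10⁻⁵)·sin35° = 4.733×10⁻⁷ N·m.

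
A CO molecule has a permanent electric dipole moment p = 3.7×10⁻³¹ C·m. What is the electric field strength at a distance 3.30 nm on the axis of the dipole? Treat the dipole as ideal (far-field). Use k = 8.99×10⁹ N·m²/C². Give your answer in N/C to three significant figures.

On the dipole axis E = 2kp/r³.
E = 2·(8.99×10⁹)(3.70×10⁻³¹) / (3.30×10⁻⁹)³ = 1.851×10⁵ N/C.

E ≈ 1.85×10⁵ N/C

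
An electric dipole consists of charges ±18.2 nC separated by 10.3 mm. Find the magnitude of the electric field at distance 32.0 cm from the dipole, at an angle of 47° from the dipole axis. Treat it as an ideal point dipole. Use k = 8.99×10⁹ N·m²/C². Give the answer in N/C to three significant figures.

E ≈ 79.6 N/C

Dipole moment p = qd = (1.82×10⁻⁸ C)(0.0103 m) = 1.875×10⁻¹⁰ C·m.
At angle θ the dipole field magnitude is E = (kp/r³)·√(1 + 3cos²θ).
kp/r³ = (8.99×10⁹)(1.875×10⁻¹⁰) / (0.320)³ = 51.44 N/C.
√(1 + 3cos²47°) = √(1 + 3·0.4651) = √2.3954 ≈ 1.5477.
E ≈ 51.44 × 1.548 = 79.62 N/C.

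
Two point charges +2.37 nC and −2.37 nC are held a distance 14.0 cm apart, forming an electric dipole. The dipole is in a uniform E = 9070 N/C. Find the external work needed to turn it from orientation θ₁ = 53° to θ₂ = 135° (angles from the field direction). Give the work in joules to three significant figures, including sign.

Dipole moment p = qd = (2.37×10⁻⁹ C)(0.140 m) = 3.318×10⁻¹⁰ C·m.
W_ext = ΔU = U(θ₂) − U(θ₁) = −pE cosθ₂ − (−pE cosθ₁) = pE(cosθ₁ − cosθ₂).
W = (3.318×10⁻¹⁰)(9070)·(cos53° − cos135°) = (3.009×10⁻⁶)·(+1.3089) = 3.939×10⁻⁶ J.

W ≈ 3.94×10⁻⁶ J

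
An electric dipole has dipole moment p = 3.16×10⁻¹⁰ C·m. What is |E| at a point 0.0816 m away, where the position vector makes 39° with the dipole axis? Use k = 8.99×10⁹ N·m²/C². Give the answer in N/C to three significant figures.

E ≈ 8770 N/C

At angle θ the dipole field magnitude is E = (kp/r³)·√(1 + 3cos²θ).
kp/r³ = (8.99×10⁹)(3.16×10⁻¹⁰) / (0.0816)³ = 5228 N/C.
√(1 + 3cos²39°) = √(1 + 3·0.6040) = √2.8119 ≈ 1.6769.
E ≈ 5228 × 1.677 = 8767 N/C.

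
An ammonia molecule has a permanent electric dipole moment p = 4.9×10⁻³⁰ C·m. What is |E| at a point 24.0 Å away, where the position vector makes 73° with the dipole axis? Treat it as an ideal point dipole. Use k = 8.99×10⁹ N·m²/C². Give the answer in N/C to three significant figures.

E ≈ 3.57×10⁶ N/C

At angle θ the dipole field magnitude is E = (kp/r³)·√(1 + 3cos²θ).
kp/r³ = (8.99×10⁹)(4.90×10⁻³⁰) / (2.40×10⁻⁹)³ = 3.187×10⁶ N/C.
√(1 + 3cos²73°) = √(1 + 3·0.0855) = √1.2564 ≈ 1.1209.
E ≈ 3.187×10⁶ × 1.121 = 3.572×10⁶ N/C.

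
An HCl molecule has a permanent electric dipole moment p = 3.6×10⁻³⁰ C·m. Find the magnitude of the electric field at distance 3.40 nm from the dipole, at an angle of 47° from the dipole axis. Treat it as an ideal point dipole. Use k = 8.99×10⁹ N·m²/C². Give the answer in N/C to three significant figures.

E ≈ 1.27×10⁶ N/C

At angle θ the dipole field magnitude is E = (kp/r³)·√(1 + 3cos²θ).
kp/r³ = (8.99×10⁹)(3.60×10⁻³⁰) / (3.40×10⁻⁹)³ = 8.234×10⁵ N/C.
√(1 + 3cos²47°) = √(1 + 3·0.4651) = √2.3954 ≈ 1.5477.
E ≈ 8.234×10⁵ × 1.548 = 1.274×10⁶ N/C.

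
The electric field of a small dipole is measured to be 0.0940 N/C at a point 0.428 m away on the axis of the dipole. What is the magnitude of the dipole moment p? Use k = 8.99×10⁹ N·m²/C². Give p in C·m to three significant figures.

On axis E = 2kp/r³, so p = Er³/(2k).
p = (0.0940)·(0.428)³ / (2·8.99×10⁹) = 4.099×10⁻¹³ C·m.

p ≈ 4.10×10⁻¹³ C·m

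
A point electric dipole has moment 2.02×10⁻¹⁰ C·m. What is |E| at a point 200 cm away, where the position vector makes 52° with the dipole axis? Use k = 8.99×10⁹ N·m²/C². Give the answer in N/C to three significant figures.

At angle θ the dipole field magnitude is E = (kp/r³)·√(1 + 3cos²θ).
kp/r³ = (8.99×10⁹)(2.02×10⁻¹⁰) / (2.00)³ = 0.2270 N/C.
√(1 + 3cos²52°) = √(1 + 3·0.3790) = √2.1371 ≈ 1.4619.
E ≈ 0.2270 × 1.462 = 0.3318 N/C.

E ≈ 0.332 N/C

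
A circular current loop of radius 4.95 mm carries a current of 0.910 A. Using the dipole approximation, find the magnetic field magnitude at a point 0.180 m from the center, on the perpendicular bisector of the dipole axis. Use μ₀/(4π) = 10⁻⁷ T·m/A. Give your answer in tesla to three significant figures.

Magnetic moment m = IA = Iπa² = (0.910)·π·(0.00495)² = 7.005×10⁻⁵ A·m².
In the equatorial plane B = (μ₀/4π)·m/r³ (half the axial value).
B = (10⁻⁷)·(7.005×10⁻⁵) / (0.180)³ = 1.201×10⁻⁹ T.

B ≈ 1.20×10⁻⁹ T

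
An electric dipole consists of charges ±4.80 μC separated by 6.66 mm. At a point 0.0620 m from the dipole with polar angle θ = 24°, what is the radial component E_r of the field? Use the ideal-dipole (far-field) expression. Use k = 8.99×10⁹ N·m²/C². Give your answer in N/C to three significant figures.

Dipole moment p = qd = (4.80×10⁻⁶ C)(0.00666 m) = 3.197×10⁻⁸ C·m.
For a dipole, E_r = (2kp cosθ)/r³.
kp/r³ = (8.99×10⁹)(3.197×10⁻⁸)/(0.0620)³ = 1.206×10⁶ N/C.
E_r = 2·1.206×10⁶·cos24° = 2.203×10⁶ N/C.

E_r ≈ 2.20×10⁶ N/C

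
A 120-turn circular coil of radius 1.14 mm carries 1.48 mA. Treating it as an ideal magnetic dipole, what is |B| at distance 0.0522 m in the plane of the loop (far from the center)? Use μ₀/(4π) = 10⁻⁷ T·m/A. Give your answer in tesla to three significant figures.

m = NIA = NIπa² = 120·(0.00148)·π·(0.00114)² = 7.251×10⁻⁷ A·m².
In the equatorial plane B = (μ₀/4π)·m/r³ (half the axial value).
B = (10⁻⁷)·(7.251×10⁻⁷) / (0.0522)³ = 5.098×10⁻¹⁰ T.

B ≈ 5.10×10⁻¹⁰ T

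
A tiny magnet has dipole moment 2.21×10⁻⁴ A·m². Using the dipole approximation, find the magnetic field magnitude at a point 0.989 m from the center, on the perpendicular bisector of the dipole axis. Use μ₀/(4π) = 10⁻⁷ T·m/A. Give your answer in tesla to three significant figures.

In the equatorial plane B = (μ₀/4π)·m/r³ (half the axial value).
B = (10⁻⁷)·(2.21×10⁻⁴) / (0.989)³ = 2.285×10⁻¹¹ T.

B ≈ 2.28×10⁻¹¹ T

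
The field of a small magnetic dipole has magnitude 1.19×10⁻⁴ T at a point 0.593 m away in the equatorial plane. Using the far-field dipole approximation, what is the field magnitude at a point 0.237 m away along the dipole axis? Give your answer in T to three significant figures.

B ≈ 0.00373 T

Dipole fields scale as 1/r³ in the far field.
The axial field is twice the equatorial field at the same r, so the geometry factor is 2/1.
B₂ = B₁ · (2/1) · (r₁/r₂)³ = 1.19×10⁻⁴ · 2 · (0.593/0.237)³.
(r₁/r₂)³ = (2.502)³ = 15.66.
B₂ ≈ 0.003728 T.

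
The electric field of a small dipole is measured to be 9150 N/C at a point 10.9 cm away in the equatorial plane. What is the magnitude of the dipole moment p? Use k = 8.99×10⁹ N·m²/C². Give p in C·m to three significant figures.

p ≈ 1.32×10⁻⁹ C·m

In the equatorial plane E = kp/r³, so p = Er³/(k).
p = (9150)·(0.109)³ / (8.99×10⁹) = 1.318×10⁻⁹ C·m.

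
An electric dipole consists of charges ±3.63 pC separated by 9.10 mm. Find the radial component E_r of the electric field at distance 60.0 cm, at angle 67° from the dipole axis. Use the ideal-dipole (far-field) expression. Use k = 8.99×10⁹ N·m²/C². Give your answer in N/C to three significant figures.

Dipole moment p = qd = (3.63×10⁻¹² C)(0.00910 m) = 3.303×10⁻¹⁴ C·m.
For a dipole, E_r = (2kp cosθ)/r³.
kp/r³ = (8.99×10⁹)(3.303×10⁻¹⁴)/(0.600)³ = 0.001375 N/C.
E_r = 2·0.001375·cos67° = 0.001074 N/C.

E_r ≈ 0.00107 N/C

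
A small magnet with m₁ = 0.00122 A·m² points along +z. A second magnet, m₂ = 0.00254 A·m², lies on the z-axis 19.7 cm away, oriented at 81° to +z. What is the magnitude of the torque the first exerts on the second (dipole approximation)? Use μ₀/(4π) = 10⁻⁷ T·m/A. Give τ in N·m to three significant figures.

Dipole B is on the axis of dipole A, so B₁ there is axial: B₁ = (μ₀/4π)·2m₁/r³ along +z.
B₁ = 2(10⁻⁷)(0.00122)/(0.197)³ = 3.191×10⁻⁸ T.
τ = m₂ B₁ sinθ.
τ = (0.00254)(3.191×10⁻⁸)·sin81° = 8.007×10⁻¹¹ N·m.

τ ≈ 8.01×10⁻¹¹ N·m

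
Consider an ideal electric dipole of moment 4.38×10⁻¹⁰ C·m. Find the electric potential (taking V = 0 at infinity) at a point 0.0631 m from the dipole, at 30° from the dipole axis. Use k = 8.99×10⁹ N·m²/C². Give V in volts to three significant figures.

V ≈ 856 V

The dipole potential is V = kp cosθ / r².
V = (8.99×10⁹)(4.38×10⁻¹⁰)·cos30° / (0.0631)² = 856.5 V.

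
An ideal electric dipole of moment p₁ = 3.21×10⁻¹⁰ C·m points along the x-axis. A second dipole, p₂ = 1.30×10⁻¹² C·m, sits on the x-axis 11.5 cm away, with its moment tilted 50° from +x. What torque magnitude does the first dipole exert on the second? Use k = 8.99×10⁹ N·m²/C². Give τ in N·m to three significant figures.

The second dipole sits on the axis of the first, so the field there is axial: E₁ = 2kp₁/r³ along +x.
E₁ = 2(8.99×10⁹)(3.21×10⁻¹⁰)/(0.115)³ = 3795 N/C.
Torque on the second dipole: τ = p₂ E₁ sinθ.
τ = (1.30×10⁻¹²)(3795)·sin50° = 3.779×10⁻⁹ N·m.

τ ≈ 3.78×10⁻⁹ N·m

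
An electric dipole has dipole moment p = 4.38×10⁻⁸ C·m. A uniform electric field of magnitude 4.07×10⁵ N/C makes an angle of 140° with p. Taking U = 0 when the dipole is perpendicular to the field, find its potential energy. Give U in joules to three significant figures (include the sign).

U = −p·E = −pE cosθ.
U = −(4.38×10⁻⁸)(4.07×10⁵)·cos140° = 0.01366 J.

U ≈ 0.0137 J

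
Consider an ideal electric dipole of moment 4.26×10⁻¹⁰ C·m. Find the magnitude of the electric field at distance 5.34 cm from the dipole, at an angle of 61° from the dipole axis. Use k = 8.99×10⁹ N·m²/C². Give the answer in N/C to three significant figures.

At angle θ the dipole field magnitude is E = (kp/r³)·√(1 + 3cos²θ).
kp/r³ = (8.99×10⁹)(4.26×10⁻¹⁰) / (0.0534)³ = 2.515×10⁴ N/C.
√(1 + 3cos²61°) = √(1 + 3·0.2350) = √1.7051 ≈ 1.3058.
E ≈ 2.515×10⁴ × 1.306 = 3.284×10⁴ N/C.

E ≈ 3.28×10⁴ N/C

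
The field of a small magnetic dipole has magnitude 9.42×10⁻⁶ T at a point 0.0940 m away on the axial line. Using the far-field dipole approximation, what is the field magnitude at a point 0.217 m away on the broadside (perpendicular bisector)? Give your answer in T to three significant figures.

B ≈ 3.83×10⁻⁷ T

Dipole fields scale as 1/r³ in the far field.
The axial field is twice the equatorial field at the same r, so the geometry factor is 1/2.
B₂ = B₁ · (1/2) · (r₁/r₂)³ = 9.42×10⁻⁶ · 0.5 · (0.0940/0.217)³.
(r₁/r₂)³ = (0.4332)³ = 0.08128.
B₂ ≈ 3.828×10⁻⁷ T.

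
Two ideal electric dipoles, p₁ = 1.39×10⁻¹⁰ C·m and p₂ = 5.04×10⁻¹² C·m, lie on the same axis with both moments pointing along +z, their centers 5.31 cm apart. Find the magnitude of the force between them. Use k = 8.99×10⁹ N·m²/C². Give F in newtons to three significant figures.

On-axis field of dipole 1 at distance r: E = 2kp₁/r³. Force on dipole 2 is F = p₂·dE/dr (gradient along axis).
dE/dr = −6kp₁/r⁴, so |F| = 6kp₁p₂/r⁴ (attractive for aligned moments).
F = 6(8.99×10⁹)(1.39×10⁻¹⁰)(5.04×10⁻¹²)/(0.0531)⁴ = 4.753×10⁻⁶ N.

F ≈ 4.75×10⁻⁶ N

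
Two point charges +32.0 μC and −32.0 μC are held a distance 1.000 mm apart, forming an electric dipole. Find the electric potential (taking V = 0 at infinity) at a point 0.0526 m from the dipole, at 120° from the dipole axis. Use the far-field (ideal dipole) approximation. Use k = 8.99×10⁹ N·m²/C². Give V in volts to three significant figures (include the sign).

V ≈ -5.20×10⁴ V

Dipole moment p = qd = (3.20×10⁻⁵ C)(0.00100 m) = 3.20×10⁻⁸ C·m.
The dipole potential is V = kp cosθ / r².
V = (8.99×10⁹)(3.20×10⁻⁸)·cos120° / (0.0526)² = -5.199×10⁴ V.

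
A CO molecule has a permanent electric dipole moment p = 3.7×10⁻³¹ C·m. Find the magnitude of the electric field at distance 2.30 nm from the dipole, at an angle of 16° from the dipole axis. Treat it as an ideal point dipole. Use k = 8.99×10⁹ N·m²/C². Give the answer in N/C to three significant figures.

E ≈ 5.31×10⁵ N/C

At angle θ the dipole field magnitude is E = (kp/r³)·√(1 + 3cos²θ).
kp/r³ = (8.99×10⁹)(3.70×10⁻³¹) / (2.30×10⁻⁹)³ = 2.734×10⁵ N/C.
√(1 + 3cos²16°) = √(1 + 3·0.9240) = √3.7721 ≈ 1.9422.
E ≈ 2.734×10⁵ × 1.942 = 5.310×10⁵ N/C.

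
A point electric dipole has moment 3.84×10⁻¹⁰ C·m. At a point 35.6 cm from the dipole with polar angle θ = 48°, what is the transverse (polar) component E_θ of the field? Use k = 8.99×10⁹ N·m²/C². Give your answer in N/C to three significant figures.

For a dipole, E_θ = (kp sinθ)/r³.
kp/r³ = (8.99×10⁹)(3.84×10⁻¹⁰)/(0.356)³ = 76.51 N/C.
E_θ = 76.51·sin48° = 56.86 N/C.

E_θ ≈ 56.9 N/C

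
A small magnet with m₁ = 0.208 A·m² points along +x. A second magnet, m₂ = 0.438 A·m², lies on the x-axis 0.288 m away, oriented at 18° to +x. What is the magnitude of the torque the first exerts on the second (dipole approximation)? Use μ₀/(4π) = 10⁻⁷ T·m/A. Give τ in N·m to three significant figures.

Dipole B is on the axis of dipole A, so B₁ there is axial: B₁ = (μ₀/4π)·2m₁/r³ along +x.
B₁ = 2(10⁻⁷)(0.208)/(0.288)³ = 1.741×10⁻⁶ T.
τ = m₂ B₁ sinθ.
τ = (0.438)(1.741×10⁻⁶)·sin18° = 2.357×10⁻⁷ N·m.

τ ≈ 2.36×10⁻⁷ N·m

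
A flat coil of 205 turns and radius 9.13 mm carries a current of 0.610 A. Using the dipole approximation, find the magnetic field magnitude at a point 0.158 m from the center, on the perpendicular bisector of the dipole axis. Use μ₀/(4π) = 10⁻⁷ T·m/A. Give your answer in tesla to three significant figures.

B ≈ 8.30×10⁻⁷ T

m = NIA = NIπa² = 205·(0.610)·π·(0.00913)² = 0.03275 A·m².
In the equatorial plane B = (μ₀/4π)·m/r³ (half the axial value).
B = (10⁻⁷)·(0.03275) / (0.158)³ = 8.303×10⁻⁷ T.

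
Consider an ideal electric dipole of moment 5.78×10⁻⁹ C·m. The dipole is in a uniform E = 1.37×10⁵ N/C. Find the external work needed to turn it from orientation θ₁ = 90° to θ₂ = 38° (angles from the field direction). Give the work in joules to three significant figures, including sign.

W_ext = ΔU = U(θ₂) − U(θ₁) = −pE cosθ₂ − (−pE cosθ₁) = pE(cosθ₁ − cosθ₂).
W = (5.78×10⁻⁹)(1.37×10⁵)·(cos90° − cos38°) = (7.919×10⁻⁴)·(-0.7880) = -6.240×10⁻⁴ J.

W ≈ -6.24×10⁻⁴ J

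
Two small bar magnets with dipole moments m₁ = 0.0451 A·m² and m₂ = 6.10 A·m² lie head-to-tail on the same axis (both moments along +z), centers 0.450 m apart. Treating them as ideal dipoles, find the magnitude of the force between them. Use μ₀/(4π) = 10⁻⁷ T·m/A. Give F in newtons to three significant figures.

F ≈ 4.03×10⁻⁶ N

On-axis B of dipole 1: B = (μ₀/4π)·2m₁/r³. Force on dipole 2: F = m₂·dB/dr.
dB/dr = −(μ₀/4π)·6m₁/r⁴, so |F| = (μ₀/4π)·6m₁m₂/r⁴.
F = 6(10⁻⁷)(0.0451)(6.10)/(0.450)⁴ = 4.025×10⁻⁶ N.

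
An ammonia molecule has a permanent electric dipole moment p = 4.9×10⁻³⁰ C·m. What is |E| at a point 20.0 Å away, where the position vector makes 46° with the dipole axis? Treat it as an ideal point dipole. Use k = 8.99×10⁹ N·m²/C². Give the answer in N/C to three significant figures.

At angle θ the dipole field magnitude is E = (kp/r³)·√(1 + 3cos²θ).
kp/r³ = (8.99×10⁹)(4.90×10⁻³⁰) / (2.00×10⁻⁹)³ = 5.506×10⁶ N/C.
√(1 + 3cos²46°) = √(1 + 3·0.4826) = √2.4477 ≈ 1.5645.
E ≈ 5.506×10⁶ × 1.564 = 8.615×10⁶ N/C.

E ≈ 8.61×10⁶ N/C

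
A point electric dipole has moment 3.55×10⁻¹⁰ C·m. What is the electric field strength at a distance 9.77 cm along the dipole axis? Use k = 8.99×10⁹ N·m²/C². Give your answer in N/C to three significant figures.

On the dipole axis E = 2kp/r³.
E = 2·(8.99×10⁹)(3.55×10⁻¹⁰) / (0.0977)³ = 6844 N/C.

E ≈ 6840 N/C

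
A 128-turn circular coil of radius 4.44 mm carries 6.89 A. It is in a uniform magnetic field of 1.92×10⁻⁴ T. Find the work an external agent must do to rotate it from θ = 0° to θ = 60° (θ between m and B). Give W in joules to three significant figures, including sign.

m = NIA = NIπa² = 128·(6.89)·π·(0.00444)² = 0.05462 A·m².
W_ext = ΔU = −mB cosθ₂ + mB cosθ₁ = mB(cosθ₁ − cosθ₂).
W = (0.05462)(1.92×10⁻⁴)·(cos0° − cos60°) = (1.049×10⁻⁵)·(+0.5000) = 5.244×10⁻⁶ J.

W ≈ 5.24×10⁻⁶ J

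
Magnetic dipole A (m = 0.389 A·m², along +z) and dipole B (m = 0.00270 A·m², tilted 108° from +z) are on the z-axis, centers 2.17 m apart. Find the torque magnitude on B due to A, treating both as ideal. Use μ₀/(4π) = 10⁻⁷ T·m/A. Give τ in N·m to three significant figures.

τ ≈ 1.96×10⁻¹¹ N·m

Dipole B is on the axis of dipole A, so B₁ there is axial: B₁ = (μ₀/4π)·2m₁/r³ along +z.
B₁ = 2(10⁻⁷)(0.389)/(2.17)³ = 7.614×10⁻⁹ T.
τ = m₂ B₁ sinθ.
τ = (0.00270)(7.614×10⁻⁹)·sin108° = 1.955×10⁻¹¹ N·m.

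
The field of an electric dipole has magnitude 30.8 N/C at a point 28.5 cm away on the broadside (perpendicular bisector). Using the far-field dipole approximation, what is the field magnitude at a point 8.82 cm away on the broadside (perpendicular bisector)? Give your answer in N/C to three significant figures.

E ≈ 1040 N/C

Dipole fields scale as 1/r³ in the far field; the geometry is the same at both points.
E₂ = E₁ · (r₁/r₂)³ = 30.8 · (28.5/8.82)³.
(r₁/r₂)³ = (3.231)³ = 33.74.
E₂ ≈ 1039 N/C.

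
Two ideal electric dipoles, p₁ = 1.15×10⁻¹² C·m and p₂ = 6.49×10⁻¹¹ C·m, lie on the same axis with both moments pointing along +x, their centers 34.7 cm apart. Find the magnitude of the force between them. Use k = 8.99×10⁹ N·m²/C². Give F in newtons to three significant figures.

F ≈ 2.78×10⁻¹⁰ N

On-axis field of dipole 1 at distance r: E = 2kp₁/r³. Force on dipole 2 is F = p₂·dE/dr (gradient along axis).
dE/dr = −6kp₁/r⁴, so |F| = 6kp₁p₂/r⁴ (attractive for aligned moments).
F = 6(8.99×10⁹)(1.15×10⁻¹²)(6.49×10⁻¹¹)/(0.347)⁴ = 2.777×10⁻¹⁰ N.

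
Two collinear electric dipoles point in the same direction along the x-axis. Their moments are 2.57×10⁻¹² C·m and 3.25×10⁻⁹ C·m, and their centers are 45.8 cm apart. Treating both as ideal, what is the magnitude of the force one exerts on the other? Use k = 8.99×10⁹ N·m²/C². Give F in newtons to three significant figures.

On-axis field of dipole 1 at distance r: E = 2kp₁/r³. Force on dipole 2 is F = p₂·dE/dr (gradient along axis).
dE/dr = −6kp₁/r⁴, so |F| = 6kp₁p₂/r⁴ (attractive for aligned moments).
F = 6(8.99×10⁹)(2.57×10⁻¹²)(3.25×10⁻⁹)/(0.458)⁴ = 1.024×10⁻⁸ N.

F ≈ 1.02×10⁻⁸ N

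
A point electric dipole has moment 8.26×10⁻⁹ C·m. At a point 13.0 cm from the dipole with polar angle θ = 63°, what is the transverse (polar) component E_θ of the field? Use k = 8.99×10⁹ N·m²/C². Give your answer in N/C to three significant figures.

For a dipole, E_θ = (kp sinθ)/r³.
kp/r³ = (8.99×10⁹)(8.26×10⁻⁹)/(0.130)³ = 3.380×10⁴ N/C.
E_θ = 3.380×10⁴·sin63° = 3.012×10⁴ N/C.

E_θ ≈ 3.01×10⁴ N/C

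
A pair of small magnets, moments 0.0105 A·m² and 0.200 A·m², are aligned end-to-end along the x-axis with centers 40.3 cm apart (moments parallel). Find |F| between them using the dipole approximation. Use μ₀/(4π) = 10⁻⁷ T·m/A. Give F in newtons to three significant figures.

F ≈ 4.78×10⁻⁸ N

On-axis B of dipole 1: B = (μ₀/4π)·2m₁/r³. Force on dipole 2: F = m₂·dB/dr.
dB/dr = −(μ₀/4π)·6m₁/r⁴, so |F| = (μ₀/4π)·6m₁m₂/r⁴.
F = 6(10⁻⁷)(0.0105)(0.200)/(0.403)⁴ = 4.777×10⁻⁸ N.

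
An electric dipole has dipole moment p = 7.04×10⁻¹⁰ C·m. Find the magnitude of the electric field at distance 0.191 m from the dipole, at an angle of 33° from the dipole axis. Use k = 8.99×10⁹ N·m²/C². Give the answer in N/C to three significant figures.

At angle θ the dipole field magnitude is E = (kp/r³)·√(1 + 3cos²θ).
kp/r³ = (8.99×10⁹)(7.04×10⁻¹⁰) / (0.191)³ = 908.3 N/C.
√(1 + 3cos²33°) = √(1 + 3·0.7034) = √3.1101 ≈ 1.7635.
E ≈ 908.3 × 1.764 = 1602 N/C.

E ≈ 1600 N/C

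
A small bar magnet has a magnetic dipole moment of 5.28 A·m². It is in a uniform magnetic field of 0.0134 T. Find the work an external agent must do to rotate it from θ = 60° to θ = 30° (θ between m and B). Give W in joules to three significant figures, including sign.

W_ext = ΔU = −mB cosθ₂ + mB cosθ₁ = mB(cosθ₁ − cosθ₂).
W = (5.28)(0.0134)·(cos60° − cos30°) = (0.07075)·(-0.3660) = -0.02590 J.

W ≈ -0.0259 J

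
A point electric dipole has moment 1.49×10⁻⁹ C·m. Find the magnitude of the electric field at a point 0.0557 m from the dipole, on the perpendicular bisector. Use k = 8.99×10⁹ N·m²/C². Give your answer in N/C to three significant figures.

E ≈ 7.75×10⁴ N/C

On the perpendicular bisector E = kp/r³ (half the axial value at the same distance).
E = (8.99×10⁹)(1.49×10⁻⁹) / (0.0557)³ = 7.751×10⁴ N/C.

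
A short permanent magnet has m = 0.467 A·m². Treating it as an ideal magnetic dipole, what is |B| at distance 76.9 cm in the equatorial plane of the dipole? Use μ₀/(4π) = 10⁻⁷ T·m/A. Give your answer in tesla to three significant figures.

B ≈ 1.03×10⁻⁷ T

In the equatorial plane B = (μ₀/4π)·m/r³ (half the axial value).
B = (10⁻⁷)·(0.467) / (0.769)³ = 1.027×10⁻⁷ T.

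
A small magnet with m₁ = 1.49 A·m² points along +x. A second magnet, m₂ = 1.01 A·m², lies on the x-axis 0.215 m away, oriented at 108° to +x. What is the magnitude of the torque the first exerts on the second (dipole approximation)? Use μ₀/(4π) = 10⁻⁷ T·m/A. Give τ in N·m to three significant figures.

τ ≈ 2.88×10⁻⁵ N·m

Dipole B is on the axis of dipole A, so B₁ there is axial: B₁ = (μ₀/4π)·2m₁/r³ along +x.
B₁ = 2(10⁻⁷)(1.49)/(0.215)³ = 2.998×10⁻⁵ T.
τ = m₂ B₁ sinθ.
τ = (1.01)(2.998×10⁻⁵)·sin108° = 2.880×10⁻⁵ N·m.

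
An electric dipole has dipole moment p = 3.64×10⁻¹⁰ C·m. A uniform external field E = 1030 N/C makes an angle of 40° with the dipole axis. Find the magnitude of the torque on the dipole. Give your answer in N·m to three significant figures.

τ ≈ 2.41×10⁻⁷ N·m

Torque on an electric dipole: τ = pE sinθ.
τ = (3.64×10⁻¹⁰)(1030)·sin40° = 2.410×10⁻⁷ N·m.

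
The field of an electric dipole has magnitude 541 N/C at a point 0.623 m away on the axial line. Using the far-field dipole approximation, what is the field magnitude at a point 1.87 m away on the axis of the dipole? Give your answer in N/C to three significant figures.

Dipole fields scale as 1/r³ in the far field; the geometry is the same at both points.
E₂ = E₁ · (r₁/r₂)³ = 541 · (0.623/1.87)³.
(r₁/r₂)³ = (0.3332)³ = 0.03698.
E₂ ≈ 20.00 N/C.

E ≈ 20.0 N/C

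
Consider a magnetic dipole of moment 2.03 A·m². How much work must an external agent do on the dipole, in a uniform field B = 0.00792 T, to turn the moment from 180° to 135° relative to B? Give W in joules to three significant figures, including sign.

W_ext = ΔU = −mB cosθ₂ + mB cosθ₁ = mB(cosθ₁ − cosθ₂).
W = (2.03)(0.00792)·(cos180° − cos135°) = (0.01608)·(-0.2929) = -0.004709 J.

W ≈ -0.00471 J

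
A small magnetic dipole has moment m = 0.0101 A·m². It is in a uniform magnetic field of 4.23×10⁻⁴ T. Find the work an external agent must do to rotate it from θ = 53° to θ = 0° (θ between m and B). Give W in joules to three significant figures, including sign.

W ≈ -1.70×10⁻⁶ J

W_ext = ΔU = −mB cosθ₂ + mB cosθ₁ = mB(cosθ₁ − cosθ₂).
W = (0.0101)(4.23×10⁻⁴)·(cos53° − cos0°) = (4.272×10⁻⁶)·(-0.3982) = -1.701×10⁻⁶ J.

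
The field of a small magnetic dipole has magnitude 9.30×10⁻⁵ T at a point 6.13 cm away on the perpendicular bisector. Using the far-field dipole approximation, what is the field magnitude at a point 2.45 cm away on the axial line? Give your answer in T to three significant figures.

B ≈ 0.00291 T

Dipole fields scale as 1/r³ in the far field.
The axial field is twice the equatorial field at the same r, so the geometry factor is 2/1.
B₂ = B₁ · (2/1) · (r₁/r₂)³ = 9.30×10⁻⁵ · 2 · (6.13/2.45)³.
(r₁/r₂)³ = (2.502)³ = 15.66.
B₂ ≈ 0.002913 T.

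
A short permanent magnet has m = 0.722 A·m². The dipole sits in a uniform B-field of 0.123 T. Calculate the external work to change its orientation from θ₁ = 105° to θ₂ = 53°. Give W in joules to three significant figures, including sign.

W ≈ -0.0764 J

W_ext = ΔU = −mB cosθ₂ + mB cosθ₁ = mB(cosθ₁ − cosθ₂).
W = (0.722)(0.123)·(cos105° − cos53°) = (0.08881)·(-0.8606) = -0.07643 J.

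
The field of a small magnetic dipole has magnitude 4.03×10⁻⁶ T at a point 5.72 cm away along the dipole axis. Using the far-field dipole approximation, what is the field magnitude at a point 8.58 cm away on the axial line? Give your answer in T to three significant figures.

Dipole fields scale as 1/r³ in the far field; the geometry is the same at both points.
B₂ = B₁ · (r₁/r₂)³ = 4.03×10⁻⁶ · (5.72/8.58)³.
(r₁/r₂)³ = (0.6667)³ = 0.2963.
B₂ ≈ 1.194×10⁻⁶ T.

B ≈ 1.19×10⁻⁶ T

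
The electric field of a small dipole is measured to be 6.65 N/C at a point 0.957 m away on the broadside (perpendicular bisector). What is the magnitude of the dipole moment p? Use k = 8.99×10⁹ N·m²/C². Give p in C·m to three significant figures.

p ≈ 6.48×10⁻¹⁰ C·m

In the equatorial plane E = kp/r³, so p = Er³/(k).
p = (6.65)·(0.957)³ / (8.99×10⁹) = 6.483×10⁻¹⁰ C·m.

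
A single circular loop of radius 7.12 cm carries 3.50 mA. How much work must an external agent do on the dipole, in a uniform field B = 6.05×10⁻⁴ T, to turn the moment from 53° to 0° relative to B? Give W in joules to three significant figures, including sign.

Magnetic moment m = IA = Iπa² = (0.00350)·π·(0.0712)² = 5.574×10⁻⁵ A·m².
W_ext = ΔU = −mB cosθ₂ + mB cosθ₁ = mB(cosθ₁ − cosθ₂).
W = (5.574×10⁻⁵)(6.05×10⁻⁴)·(cos53° − cos0°) = (3.372×10⁻⁸)·(-0.3982) = -1.343×10⁻⁸ J.

W ≈ -1.34×10⁻⁸ J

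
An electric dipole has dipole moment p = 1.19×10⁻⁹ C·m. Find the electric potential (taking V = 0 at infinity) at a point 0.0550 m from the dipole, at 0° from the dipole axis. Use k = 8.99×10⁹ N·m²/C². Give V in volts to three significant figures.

The dipole potential is V = kp cosθ / r².
V = (8.99×10⁹)(1.19×10⁻⁹)·cos0° / (0.0550)² = 3537 V.

V ≈ 3540 V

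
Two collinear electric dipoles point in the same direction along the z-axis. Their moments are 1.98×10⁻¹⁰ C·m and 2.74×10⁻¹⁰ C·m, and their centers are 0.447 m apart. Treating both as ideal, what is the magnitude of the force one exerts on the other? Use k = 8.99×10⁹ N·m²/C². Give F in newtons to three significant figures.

On-axis field of dipole 1 at distance r: E = 2kp₁/r³. Force on dipole 2 is F = p₂·dE/dr (gradient along axis).
dE/dr = −6kp₁/r⁴, so |F| = 6kp₁p₂/r⁴ (attractive for aligned moments).
F = 6(8.99×10⁹)(1.98×10⁻¹⁰)(2.74×10⁻¹⁰)/(0.447)⁴ = 7.330×10⁻⁸ N.

F ≈ 7.33×10⁻⁸ N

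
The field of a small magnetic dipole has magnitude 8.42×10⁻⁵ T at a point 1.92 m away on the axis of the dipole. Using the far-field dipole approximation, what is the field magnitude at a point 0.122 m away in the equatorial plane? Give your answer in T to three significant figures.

Dipole fields scale as 1/r³ in the far field.
The axial field is twice the equatorial field at the same r, so the geometry factor is 1/2.
B₂ = B₁ · (1/2) · (r₁/r₂)³ = 8.42×10⁻⁵ · 0.5 · (1.92/0.122)³.
(r₁/r₂)³ = (15.74)³ = 3898.
B₂ ≈ 0.1641 T.

B ≈ 0.164 T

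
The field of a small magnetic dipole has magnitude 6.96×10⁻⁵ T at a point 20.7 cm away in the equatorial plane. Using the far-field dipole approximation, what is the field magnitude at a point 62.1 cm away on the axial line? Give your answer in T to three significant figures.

B ≈ 5.16×10⁻⁶ T

Dipole fields scale as 1/r³ in the far field.
The axial field is twice the equatorial field at the same r, so the geometry factor is 2/1.
B₂ = B₁ · (2/1) · (r₁/r₂)³ = 6.96×10⁻⁵ · 2 · (20.7/62.1)³.
(r₁/r₂)³ = (0.3333)³ = 0.03704.
B₂ ≈ 5.156×10⁻⁶ T.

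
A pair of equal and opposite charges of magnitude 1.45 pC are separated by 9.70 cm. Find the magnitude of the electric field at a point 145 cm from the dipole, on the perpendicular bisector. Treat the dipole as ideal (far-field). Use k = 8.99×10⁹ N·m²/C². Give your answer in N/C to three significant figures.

E ≈ 4.15×10⁻⁴ N/C

Dipole moment p = qd = (1.45×10⁻¹² C)(0.0970 m) = 1.407×10⁻¹³ C·m.
On the perpendicular bisector E = kp/r³ (half the axial value at the same distance).
E = (8.99×10⁹)(1.407×10⁻¹³) / (1.45)³ = 4.149×10⁻⁴ N/C.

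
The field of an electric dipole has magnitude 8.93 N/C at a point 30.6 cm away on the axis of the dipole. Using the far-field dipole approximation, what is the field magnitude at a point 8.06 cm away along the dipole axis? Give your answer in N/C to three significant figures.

E ≈ 489 N/C

Dipole fields scale as 1/r³ in the far field; the geometry is the same at both points.
E₂ = E₁ · (r₁/r₂)³ = 8.93 · (30.6/8.06)³.
(r₁/r₂)³ = (3.797)³ = 54.72.
E₂ ≈ 488.7 N/C.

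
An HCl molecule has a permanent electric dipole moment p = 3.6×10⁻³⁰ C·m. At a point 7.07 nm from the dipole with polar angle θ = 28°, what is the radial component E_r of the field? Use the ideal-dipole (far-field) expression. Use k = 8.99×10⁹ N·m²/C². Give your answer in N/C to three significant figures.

E_r ≈ 1.62×10⁵ N/C

For a dipole, E_r = (2kp cosθ)/r³.
kp/r³ = (8.99×10⁹)(3.60×10⁻³⁰)/(7.07×10⁻⁹)³ = 9.158×10⁴ N/C.
E_r = 2·9.158×10⁴·cos28° = 1.617×10⁵ N/C.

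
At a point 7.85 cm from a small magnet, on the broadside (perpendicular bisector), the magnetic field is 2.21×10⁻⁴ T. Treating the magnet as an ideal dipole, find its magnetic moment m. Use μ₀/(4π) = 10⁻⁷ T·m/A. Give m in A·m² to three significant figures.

In the equatorial plane B = (μ₀/4π)·m/r³, so m = Br³·4π/(μ₀).
m = (2.21×10⁻⁴)·(0.0785)³ / (10⁻⁷) = 1.069 A·m².

m ≈ 1.07 A·m²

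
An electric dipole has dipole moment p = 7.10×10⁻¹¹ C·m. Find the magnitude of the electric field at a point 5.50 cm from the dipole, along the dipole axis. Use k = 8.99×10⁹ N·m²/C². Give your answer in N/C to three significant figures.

E ≈ 7670 N/C

On the dipole axis E = 2kp/r³.
E = 2·(8.99×10⁹)(7.10×10⁻¹¹) / (0.0550)³ = 7673 N/C.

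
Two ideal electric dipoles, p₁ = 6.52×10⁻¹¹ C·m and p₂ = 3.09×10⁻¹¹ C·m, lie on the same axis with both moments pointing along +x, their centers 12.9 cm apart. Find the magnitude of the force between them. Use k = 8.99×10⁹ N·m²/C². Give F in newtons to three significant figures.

F ≈ 3.92×10⁻⁷ N

On-axis field of dipole 1 at distance r: E = 2kp₁/r³. Force on dipole 2 is F = p₂·dE/dr (gradient along axis).
dE/dr = −6kp₁/r⁴, so |F| = 6kp₁p₂/r⁴ (attractive for aligned moments).
F = 6(8.99×10⁹)(6.52×10⁻¹¹)(3.09×10⁻¹¹)/(0.129)⁴ = 3.924×10⁻⁷ N.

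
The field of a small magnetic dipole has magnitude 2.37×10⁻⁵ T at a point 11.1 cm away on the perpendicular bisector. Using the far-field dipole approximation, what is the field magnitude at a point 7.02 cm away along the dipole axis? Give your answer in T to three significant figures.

Dipole fields scale as 1/r³ in the far field.
The axial field is twice the equatorial field at the same r, so the geometry factor is 2/1.
B₂ = B₁ · (2/1) · (r₁/r₂)³ = 2.37×10⁻⁵ · 2 · (11.1/7.02)³.
(r₁/r₂)³ = (1.581)³ = 3.953.
B₂ ≈ 1.874×10⁻⁴ T.

B ≈ 1.87×10⁻⁴ T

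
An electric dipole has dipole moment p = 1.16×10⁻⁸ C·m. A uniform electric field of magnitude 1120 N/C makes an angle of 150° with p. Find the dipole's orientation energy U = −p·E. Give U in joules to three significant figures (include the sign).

U ≈ 1.13×10⁻⁵ J

U = −p·E = −pE cosθ.
U = −(1.16×10⁻⁸)(1120)·cos150° = 1.125×10⁻⁵ J.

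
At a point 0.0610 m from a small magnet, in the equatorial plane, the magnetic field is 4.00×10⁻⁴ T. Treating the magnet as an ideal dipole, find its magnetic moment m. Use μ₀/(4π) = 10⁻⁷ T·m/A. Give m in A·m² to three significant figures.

In the equatorial plane B = (μ₀/4π)·m/r³, so m = Br³·4π/(μ₀).
m = (4.00×10⁻⁴)·(0.0610)³ / (10⁻⁷) = 0.9079 A·m².

m ≈ 0.908 A·m²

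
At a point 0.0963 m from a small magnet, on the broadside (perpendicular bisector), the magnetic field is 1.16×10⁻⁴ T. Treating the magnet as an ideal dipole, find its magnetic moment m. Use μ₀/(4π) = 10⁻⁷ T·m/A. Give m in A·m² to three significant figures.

In the equatorial plane B = (μ₀/4π)·m/r³, so m = Br³·4π/(μ₀).
m = (1.16×10⁻⁴)·(0.0963)³ / (10⁻⁷) = 1.036 A·m².

m ≈ 1.04 A·m²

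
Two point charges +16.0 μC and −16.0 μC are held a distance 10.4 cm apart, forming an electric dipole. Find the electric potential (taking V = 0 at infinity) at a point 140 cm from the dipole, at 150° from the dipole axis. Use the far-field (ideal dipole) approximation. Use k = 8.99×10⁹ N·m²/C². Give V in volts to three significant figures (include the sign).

V ≈ -6610 V

Dipole moment p = qd = (1.60×10⁻⁵ C)(0.104 m) = 1.664×10⁻⁶ C·m.
The dipole potential is V = kp cosθ / r².
V = (8.99×10⁹)(1.664×10⁻⁶)·cos150° / (1.40)² = -6610 V.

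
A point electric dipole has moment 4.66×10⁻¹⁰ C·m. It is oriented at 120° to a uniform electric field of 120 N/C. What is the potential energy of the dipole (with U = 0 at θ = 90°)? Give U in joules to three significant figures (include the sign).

U ≈ 2.80×10⁻⁸ J

U = −p·E = −pE cosθ.
U = −(4.66×10⁻¹⁰)(120)·cos120° = 2.796×10⁻⁸ J.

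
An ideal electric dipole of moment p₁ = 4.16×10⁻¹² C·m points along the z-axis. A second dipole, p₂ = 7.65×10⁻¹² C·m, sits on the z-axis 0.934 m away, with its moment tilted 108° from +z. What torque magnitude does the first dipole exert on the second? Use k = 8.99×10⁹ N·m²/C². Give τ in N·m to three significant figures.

τ ≈ 6.68×10⁻¹³ N·m

The second dipole sits on the axis of the first, so the field there is axial: E₁ = 2kp₁/r³ along +z.
E₁ = 2(8.99×10⁹)(4.16×10⁻¹²)/(0.934)³ = 0.09180 N/C.
Torque on the second dipole: τ = p₂ E₁ sinθ.
τ = (7.65×10⁻¹²)(0.09180)·sin108° = 6.679×10⁻¹³ N·m.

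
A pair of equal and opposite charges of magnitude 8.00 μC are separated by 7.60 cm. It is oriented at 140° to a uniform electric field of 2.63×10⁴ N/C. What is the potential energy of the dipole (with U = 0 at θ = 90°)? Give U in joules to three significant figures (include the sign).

U ≈ 0.0122 J

Dipole moment p = qd = (8.00×10⁻⁶ C)(0.0760 m) = 6.08×10⁻⁷ C·m.
U = −p·E = −pE cosθ.
U = −(6.08×10⁻⁷)(2.63×10⁴)·cos140° = 0.01225 J.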